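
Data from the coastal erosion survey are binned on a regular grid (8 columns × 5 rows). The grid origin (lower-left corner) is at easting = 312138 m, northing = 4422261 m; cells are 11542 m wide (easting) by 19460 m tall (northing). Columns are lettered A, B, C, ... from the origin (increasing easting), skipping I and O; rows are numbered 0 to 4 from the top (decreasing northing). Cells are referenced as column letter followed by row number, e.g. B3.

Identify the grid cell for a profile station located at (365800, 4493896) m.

Column index: ⌊(365800 − 312138) / 11542⌋ = ⌊4.649⌋ = 4 → column E
Row offset from origin: ⌊(4493896 − 4422261) / 19460⌋ = ⌊3.681⌋ = 3 → row 1 (counted from top)

E1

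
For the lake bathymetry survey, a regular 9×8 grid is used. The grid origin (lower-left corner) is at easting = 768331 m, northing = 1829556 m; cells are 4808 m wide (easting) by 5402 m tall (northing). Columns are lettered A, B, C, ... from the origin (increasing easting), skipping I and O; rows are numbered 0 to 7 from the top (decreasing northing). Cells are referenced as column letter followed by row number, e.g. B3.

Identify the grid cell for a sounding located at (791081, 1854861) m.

Column index: ⌊(791081 − 768331) / 4808⌋ = ⌊4.732⌋ = 4 → column E
Row offset from origin: ⌊(1854861 − 1829556) / 5402⌋ = ⌊4.684⌋ = 4 → row 3 (counted from top)

E3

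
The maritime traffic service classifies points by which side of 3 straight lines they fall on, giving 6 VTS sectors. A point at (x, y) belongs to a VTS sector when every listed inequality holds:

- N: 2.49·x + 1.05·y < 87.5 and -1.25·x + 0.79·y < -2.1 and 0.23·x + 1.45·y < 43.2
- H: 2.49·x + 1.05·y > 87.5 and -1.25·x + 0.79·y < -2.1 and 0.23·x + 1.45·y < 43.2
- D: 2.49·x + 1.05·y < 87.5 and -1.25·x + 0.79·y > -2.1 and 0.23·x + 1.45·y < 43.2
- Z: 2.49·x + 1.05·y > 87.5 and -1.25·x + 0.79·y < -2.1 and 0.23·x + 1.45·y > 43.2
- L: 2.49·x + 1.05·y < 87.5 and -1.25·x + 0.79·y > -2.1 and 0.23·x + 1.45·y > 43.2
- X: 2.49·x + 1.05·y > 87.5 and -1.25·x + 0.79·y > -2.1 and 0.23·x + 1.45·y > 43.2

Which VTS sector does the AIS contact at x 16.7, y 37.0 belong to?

2.49·16.7 + 1.05·37.0 = 80.433, which is < 87.5
-1.25·16.7 + 0.79·37.0 = 8.355, which is > -2.1
0.23·16.7 + 1.45·37.0 = 57.491, which is > 43.2
This sign pattern matches L.

L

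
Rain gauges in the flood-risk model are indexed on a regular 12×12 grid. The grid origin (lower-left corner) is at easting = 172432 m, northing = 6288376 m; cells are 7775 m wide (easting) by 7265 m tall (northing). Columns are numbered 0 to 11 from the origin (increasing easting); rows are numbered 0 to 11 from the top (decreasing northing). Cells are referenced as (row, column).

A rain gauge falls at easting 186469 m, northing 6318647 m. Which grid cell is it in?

(7, 1)

Column index: ⌊(186469 − 172432) / 7775⌋ = ⌊1.805⌋ = 1
Row offset from origin: ⌊(6318647 − 6288376) / 7265⌋ = ⌊4.167⌋ = 4 → row 7 (counted from top)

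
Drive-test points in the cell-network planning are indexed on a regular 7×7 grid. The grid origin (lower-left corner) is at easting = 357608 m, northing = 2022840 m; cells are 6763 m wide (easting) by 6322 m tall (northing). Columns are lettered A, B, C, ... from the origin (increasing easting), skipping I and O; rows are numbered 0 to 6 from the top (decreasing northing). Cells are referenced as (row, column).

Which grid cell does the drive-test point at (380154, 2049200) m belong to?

(2, D)

Column index: ⌊(380154 − 357608) / 6763⌋ = ⌊3.334⌋ = 3 → column D
Row offset from origin: ⌊(2049200 − 2022840) / 6322⌋ = ⌊4.170⌋ = 4 → row 2 (counted from top)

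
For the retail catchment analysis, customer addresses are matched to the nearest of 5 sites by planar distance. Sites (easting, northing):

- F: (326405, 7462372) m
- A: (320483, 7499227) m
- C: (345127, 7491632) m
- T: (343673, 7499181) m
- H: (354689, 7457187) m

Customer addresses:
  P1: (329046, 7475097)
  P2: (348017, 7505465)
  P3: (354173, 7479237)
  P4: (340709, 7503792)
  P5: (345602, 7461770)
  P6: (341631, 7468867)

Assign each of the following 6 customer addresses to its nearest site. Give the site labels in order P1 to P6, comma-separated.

P1 → F (d²=168900506.00)
P2 → T (d²=58358992.00)
P3 → C (d²=235466141.00)
P4 → T (d²=30046617.00)
P5 → H (d²=103577458.00)
P6 → F (d²=274016101.00)

F, T, C, T, H, F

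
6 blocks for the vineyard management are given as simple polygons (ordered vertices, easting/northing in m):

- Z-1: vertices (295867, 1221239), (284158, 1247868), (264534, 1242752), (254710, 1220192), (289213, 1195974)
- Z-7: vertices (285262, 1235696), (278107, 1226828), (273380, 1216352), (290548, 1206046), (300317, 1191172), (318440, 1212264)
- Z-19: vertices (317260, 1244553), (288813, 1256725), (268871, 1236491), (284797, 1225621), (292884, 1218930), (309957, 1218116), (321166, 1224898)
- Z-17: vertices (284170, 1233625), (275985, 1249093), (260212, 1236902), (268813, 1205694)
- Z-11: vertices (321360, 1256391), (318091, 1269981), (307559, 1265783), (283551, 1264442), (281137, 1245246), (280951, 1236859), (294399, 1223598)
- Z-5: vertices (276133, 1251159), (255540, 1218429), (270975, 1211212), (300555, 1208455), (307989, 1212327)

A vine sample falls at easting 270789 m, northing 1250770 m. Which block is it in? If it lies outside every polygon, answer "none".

Cast a ray rightward from (270789, 1250770). For each polygon, the edges (by vertex number in listed order) whose endpoints lie on opposite sides of northing = 1250770, where each meets that height, and whether that is right or left of the point:
Z-1: no edge straddles that height → 0 crossings.
Z-7: no edge straddles that height → 0 crossings.
Z-19: 1–2 at easting≈302730.3 (right), 2–3 at easting≈282943.9 (right) → 2 crossings.
Z-17: no edge straddles that height → 0 crossings.
Z-11: 4–5 at easting≈281831.7 (right), 7–1 at easting≈316738.7 (right) → 2 crossings.
Z-5: 1–2 at easting≈275888.2 (right), 5–1 at easting≈276452.1 (right) → 2 crossings.
All counts are even, so the point lies outside every listed polygon.

none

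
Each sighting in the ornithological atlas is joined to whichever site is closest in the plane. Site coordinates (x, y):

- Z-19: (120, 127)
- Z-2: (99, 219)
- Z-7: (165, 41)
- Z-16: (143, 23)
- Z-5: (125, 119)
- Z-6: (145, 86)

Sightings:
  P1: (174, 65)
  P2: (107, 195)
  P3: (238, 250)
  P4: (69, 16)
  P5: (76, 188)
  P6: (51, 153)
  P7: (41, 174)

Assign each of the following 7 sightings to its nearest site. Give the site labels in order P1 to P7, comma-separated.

P1 → Z-7 (d²=657.00)
P2 → Z-2 (d²=640.00)
P3 → Z-2 (d²=20282.00)
P4 → Z-16 (d²=5525.00)
P5 → Z-2 (d²=1490.00)
P6 → Z-19 (d²=5437.00)
P7 → Z-2 (d²=5389.00)

Z-7, Z-2, Z-2, Z-16, Z-2, Z-19, Z-2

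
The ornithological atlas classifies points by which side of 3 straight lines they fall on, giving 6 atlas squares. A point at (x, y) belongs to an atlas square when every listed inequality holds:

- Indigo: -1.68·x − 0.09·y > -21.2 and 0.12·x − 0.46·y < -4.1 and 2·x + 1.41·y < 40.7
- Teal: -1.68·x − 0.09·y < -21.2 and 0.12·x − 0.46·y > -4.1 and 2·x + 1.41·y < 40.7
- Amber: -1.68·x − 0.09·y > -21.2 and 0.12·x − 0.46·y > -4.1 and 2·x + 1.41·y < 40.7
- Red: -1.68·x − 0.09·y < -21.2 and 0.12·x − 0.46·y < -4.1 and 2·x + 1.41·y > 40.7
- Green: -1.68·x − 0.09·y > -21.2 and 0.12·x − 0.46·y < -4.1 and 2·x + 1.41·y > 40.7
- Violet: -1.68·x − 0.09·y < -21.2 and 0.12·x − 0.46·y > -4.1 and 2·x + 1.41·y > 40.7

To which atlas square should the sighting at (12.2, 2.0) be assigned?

-1.68·12.2 − 0.09·2.0 = -20.676, which is > -21.2
0.12·12.2 − 0.46·2.0 = 0.544, which is > -4.1
2·12.2 + 1.41·2.0 = 27.220, which is < 40.7
This sign pattern matches Amber.

Amber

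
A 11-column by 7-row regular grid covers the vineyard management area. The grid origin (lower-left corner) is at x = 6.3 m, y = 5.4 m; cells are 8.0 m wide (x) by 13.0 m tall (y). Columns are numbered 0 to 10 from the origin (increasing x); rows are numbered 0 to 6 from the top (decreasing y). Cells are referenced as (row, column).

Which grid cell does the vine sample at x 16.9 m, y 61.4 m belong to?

Column index: ⌊(16.9 − 6.3) / 8.0⌋ = ⌊1.325⌋ = 1
Row offset from origin: ⌊(61.4 − 5.4) / 13.0⌋ = ⌊4.308⌋ = 4 → row 2 (counted from top)

(2, 1)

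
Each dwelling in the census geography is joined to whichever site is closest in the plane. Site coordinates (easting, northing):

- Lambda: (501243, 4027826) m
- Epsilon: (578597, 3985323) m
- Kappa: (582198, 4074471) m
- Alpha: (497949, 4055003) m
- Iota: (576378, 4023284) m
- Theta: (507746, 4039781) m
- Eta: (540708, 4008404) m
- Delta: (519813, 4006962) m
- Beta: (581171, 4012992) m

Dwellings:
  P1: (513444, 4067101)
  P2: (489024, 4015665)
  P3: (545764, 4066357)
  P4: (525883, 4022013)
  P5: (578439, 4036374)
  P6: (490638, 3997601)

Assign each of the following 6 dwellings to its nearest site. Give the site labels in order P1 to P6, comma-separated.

Alpha, Lambda, Kappa, Delta, Iota, Delta

P1 → Alpha (d²=386456629.00)
P2 → Lambda (d²=297193882.00)
P3 → Kappa (d²=1393273352.00)
P4 → Delta (d²=263377501.00)
P5 → Iota (d²=175595821.00)
P6 → Delta (d²=938808946.00)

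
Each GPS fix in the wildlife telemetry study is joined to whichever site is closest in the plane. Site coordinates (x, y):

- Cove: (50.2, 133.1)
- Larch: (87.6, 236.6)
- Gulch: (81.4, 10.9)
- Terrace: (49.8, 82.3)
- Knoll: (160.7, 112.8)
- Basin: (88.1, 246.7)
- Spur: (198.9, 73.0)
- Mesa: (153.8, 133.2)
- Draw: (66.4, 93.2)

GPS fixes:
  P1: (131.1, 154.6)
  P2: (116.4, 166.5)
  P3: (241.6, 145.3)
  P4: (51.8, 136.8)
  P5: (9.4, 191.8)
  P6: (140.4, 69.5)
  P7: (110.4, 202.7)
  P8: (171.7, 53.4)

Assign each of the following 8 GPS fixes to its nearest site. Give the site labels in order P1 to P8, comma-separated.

P1 → Mesa (d²=973.25)
P2 → Mesa (d²=2507.65)
P3 → Spur (d²=7050.58)
P4 → Cove (d²=16.25)
P5 → Cove (d²=5110.33)
P6 → Knoll (d²=2286.98)
P7 → Larch (d²=1669.05)
P8 → Spur (d²=1124.00)

Mesa, Mesa, Spur, Cove, Cove, Knoll, Larch, Spur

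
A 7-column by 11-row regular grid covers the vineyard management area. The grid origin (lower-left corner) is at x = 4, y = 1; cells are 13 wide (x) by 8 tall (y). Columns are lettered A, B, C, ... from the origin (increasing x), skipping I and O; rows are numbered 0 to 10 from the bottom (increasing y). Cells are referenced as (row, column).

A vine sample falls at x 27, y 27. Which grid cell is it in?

Column index: ⌊(27 − 4) / 13⌋ = ⌊1.769⌋ = 1 → column B
Row offset from origin: ⌊(27 − 1) / 8⌋ = ⌊3.250⌋ = 3 → row 3

(3, B)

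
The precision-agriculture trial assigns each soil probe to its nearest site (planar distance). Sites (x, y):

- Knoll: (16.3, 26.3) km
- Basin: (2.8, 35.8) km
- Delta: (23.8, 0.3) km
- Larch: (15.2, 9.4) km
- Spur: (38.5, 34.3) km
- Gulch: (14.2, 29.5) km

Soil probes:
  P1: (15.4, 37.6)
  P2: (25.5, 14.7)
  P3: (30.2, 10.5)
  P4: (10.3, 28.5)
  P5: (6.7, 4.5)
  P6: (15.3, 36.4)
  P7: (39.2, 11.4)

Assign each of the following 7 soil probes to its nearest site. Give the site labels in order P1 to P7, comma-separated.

P1 → Gulch (d²=67.05)
P2 → Larch (d²=134.18)
P3 → Delta (d²=145.00)
P4 → Gulch (d²=16.21)
P5 → Larch (d²=96.26)
P6 → Gulch (d²=48.82)
P7 → Delta (d²=360.37)

Gulch, Larch, Delta, Gulch, Larch, Gulch, Delta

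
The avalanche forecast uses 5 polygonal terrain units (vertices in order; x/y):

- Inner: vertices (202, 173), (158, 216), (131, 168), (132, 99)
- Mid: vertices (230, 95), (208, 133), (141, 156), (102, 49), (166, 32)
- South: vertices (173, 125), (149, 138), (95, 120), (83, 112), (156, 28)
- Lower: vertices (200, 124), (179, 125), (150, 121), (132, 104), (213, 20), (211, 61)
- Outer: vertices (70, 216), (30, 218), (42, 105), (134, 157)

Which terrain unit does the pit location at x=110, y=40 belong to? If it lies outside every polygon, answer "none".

none

Cast a ray rightward from (110, 40). For each polygon, the edges (by vertex number in listed order) whose endpoints lie on opposite sides of y = 40, where each meets that height, and whether that is right or left of the point:
Inner: no edge straddles that height → 0 crossings.
Mid: 4–5 at x≈135.9 (right), 5–1 at x≈174.1 (right) → 2 crossings.
South: 4–5 at x≈145.6 (right), 5–1 at x≈158.1 (right) → 2 crossings.
Lower: 4–5 at x≈193.7 (right), 5–6 at x≈212.0 (right) → 2 crossings.
Outer: no edge straddles that height → 0 crossings.
All counts are even, so the point lies outside every listed polygon.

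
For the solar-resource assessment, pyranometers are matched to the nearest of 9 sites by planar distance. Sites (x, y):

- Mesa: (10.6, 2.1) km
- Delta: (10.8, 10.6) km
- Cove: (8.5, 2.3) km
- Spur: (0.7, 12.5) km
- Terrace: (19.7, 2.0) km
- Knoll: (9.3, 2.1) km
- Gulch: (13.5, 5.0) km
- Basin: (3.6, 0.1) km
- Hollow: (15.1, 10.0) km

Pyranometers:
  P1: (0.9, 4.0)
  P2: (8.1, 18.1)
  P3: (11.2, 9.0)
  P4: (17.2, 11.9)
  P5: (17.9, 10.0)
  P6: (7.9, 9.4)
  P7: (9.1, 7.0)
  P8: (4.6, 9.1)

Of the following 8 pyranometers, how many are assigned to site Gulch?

0

P1 → Basin
P2 → Delta
P3 → Delta
P4 → Hollow
P5 → Hollow
P6 → Delta
P7 → Delta
P8 → Spur
0 of the 8 go to Gulch.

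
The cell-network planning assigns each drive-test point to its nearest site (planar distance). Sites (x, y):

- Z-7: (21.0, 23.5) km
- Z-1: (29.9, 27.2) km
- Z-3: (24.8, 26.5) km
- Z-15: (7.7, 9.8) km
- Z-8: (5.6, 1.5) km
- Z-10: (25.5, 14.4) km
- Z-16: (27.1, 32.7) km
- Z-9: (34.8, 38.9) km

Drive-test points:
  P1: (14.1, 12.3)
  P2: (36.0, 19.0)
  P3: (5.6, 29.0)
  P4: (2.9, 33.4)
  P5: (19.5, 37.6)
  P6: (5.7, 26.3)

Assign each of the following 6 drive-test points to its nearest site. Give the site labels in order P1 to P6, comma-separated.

P1 → Z-15 (d²=47.21)
P2 → Z-1 (d²=104.45)
P3 → Z-7 (d²=267.41)
P4 → Z-7 (d²=425.62)
P5 → Z-16 (d²=81.77)
P6 → Z-7 (d²=241.93)

Z-15, Z-1, Z-7, Z-7, Z-16, Z-7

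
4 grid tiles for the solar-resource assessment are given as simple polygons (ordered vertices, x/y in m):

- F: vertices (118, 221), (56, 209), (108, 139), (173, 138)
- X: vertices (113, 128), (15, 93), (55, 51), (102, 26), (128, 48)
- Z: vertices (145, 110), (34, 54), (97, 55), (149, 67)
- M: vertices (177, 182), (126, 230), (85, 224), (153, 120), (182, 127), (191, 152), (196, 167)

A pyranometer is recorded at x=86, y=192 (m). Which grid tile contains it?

F

Cast a ray rightward from (86, 192). For each polygon, the edges (by vertex number in listed order) whose endpoints lie on opposite sides of y = 192, where each meets that height, and whether that is right or left of the point:
F: 2–3 at x≈68.6 (left), 4–1 at x≈137.2 (right) → 1 crossing.
X: no edge straddles that height → 0 crossings.
Z: no edge straddles that height → 0 crossings.
M: 1–2 at x≈166.4 (right), 3–4 at x≈105.9 (right) → 2 crossings.
Only F has an odd count, so the point is inside F.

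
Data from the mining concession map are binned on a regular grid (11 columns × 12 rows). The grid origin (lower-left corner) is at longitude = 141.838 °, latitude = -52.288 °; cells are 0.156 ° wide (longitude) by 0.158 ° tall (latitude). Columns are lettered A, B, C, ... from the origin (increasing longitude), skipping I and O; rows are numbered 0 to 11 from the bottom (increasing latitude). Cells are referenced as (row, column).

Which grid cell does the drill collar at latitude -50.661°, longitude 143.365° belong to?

(10, K)

Column index: ⌊(143.365 − 141.838) / 0.156⌋ = ⌊9.788⌋ = 9 → column K
Row offset from origin: ⌊(-50.661 − -52.288) / 0.158⌋ = ⌊10.297⌋ = 10 → row 10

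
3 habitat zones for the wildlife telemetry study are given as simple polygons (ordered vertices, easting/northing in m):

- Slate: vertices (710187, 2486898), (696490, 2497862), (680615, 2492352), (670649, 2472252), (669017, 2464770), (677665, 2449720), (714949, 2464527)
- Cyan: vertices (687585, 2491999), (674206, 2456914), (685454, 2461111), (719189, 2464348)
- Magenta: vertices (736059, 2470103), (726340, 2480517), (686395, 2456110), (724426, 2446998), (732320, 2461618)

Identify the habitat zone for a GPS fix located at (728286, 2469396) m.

Magenta

Cast a ray rightward from (728286, 2469396). For each polygon, the edges (by vertex number in listed order) whose endpoints lie on opposite sides of northing = 2469396, where each meets that height, and whether that is right or left of the point:
Slate: 4–5 at easting≈670026.0 (left), 7–1 at easting≈713912.6 (left) → 0 crossings.
Cyan: 1–2 at easting≈678965.8 (left), 4–1 at easting≈713419.3 (left) → 0 crossings.
Magenta: 2–3 at easting≈708139.1 (left), 5–1 at easting≈735747.5 (right) → 1 crossing.
Only Magenta has an odd count, so the point is inside Magenta.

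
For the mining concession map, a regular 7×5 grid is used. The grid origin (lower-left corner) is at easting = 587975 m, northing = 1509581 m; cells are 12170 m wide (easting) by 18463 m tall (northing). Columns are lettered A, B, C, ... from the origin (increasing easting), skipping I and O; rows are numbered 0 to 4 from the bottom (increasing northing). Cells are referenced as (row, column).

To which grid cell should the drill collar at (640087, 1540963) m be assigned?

(1, E)

Column index: ⌊(640087 − 587975) / 12170⌋ = ⌊4.282⌋ = 4 → column E
Row offset from origin: ⌊(1540963 − 1509581) / 18463⌋ = ⌊1.700⌋ = 1 → row 1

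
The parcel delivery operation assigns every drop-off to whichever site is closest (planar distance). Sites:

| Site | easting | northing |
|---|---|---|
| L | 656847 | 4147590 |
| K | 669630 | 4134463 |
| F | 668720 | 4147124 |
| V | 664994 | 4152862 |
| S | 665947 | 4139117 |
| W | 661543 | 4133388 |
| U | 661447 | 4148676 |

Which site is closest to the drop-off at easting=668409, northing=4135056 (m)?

K

Squared distances to each site:
L: 290781000.000; K: 1842490.000; F: 145733345.000; V: 328715861.000; S: 22553165.000; W: 49924180.000; U: 233973844.000.
Minimum at K.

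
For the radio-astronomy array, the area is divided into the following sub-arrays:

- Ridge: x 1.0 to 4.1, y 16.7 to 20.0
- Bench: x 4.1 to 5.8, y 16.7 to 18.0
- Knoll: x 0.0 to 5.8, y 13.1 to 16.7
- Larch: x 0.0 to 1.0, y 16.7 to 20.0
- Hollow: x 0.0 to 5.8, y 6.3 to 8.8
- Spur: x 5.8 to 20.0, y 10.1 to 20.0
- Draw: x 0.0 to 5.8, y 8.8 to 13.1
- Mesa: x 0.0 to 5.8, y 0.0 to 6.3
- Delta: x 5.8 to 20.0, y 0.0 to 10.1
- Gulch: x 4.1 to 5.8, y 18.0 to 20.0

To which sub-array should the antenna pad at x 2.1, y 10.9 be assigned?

Draw

The point has x = 2.1 and y = 10.9.
Only Draw satisfies 0.0 ≤ x ≤ 5.8 and 8.8 ≤ y ≤ 13.1.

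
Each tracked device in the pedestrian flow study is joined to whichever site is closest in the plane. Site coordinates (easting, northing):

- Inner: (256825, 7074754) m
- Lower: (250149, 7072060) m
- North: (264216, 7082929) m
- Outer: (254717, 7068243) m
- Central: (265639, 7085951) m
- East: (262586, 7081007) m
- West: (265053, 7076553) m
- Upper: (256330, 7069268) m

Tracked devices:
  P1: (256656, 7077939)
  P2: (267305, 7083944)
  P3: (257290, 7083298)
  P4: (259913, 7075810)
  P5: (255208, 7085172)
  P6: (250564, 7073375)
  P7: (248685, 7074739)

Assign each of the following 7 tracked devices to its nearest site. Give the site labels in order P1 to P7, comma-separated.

Inner, Central, East, Inner, East, Lower, Lower

P1 → Inner (d²=10172786.00)
P2 → Central (d²=6803605.00)
P3 → East (d²=33296297.00)
P4 → Inner (d²=10650880.00)
P5 → East (d²=71782109.00)
P6 → Lower (d²=1901450.00)
P7 → Lower (d²=9320337.00)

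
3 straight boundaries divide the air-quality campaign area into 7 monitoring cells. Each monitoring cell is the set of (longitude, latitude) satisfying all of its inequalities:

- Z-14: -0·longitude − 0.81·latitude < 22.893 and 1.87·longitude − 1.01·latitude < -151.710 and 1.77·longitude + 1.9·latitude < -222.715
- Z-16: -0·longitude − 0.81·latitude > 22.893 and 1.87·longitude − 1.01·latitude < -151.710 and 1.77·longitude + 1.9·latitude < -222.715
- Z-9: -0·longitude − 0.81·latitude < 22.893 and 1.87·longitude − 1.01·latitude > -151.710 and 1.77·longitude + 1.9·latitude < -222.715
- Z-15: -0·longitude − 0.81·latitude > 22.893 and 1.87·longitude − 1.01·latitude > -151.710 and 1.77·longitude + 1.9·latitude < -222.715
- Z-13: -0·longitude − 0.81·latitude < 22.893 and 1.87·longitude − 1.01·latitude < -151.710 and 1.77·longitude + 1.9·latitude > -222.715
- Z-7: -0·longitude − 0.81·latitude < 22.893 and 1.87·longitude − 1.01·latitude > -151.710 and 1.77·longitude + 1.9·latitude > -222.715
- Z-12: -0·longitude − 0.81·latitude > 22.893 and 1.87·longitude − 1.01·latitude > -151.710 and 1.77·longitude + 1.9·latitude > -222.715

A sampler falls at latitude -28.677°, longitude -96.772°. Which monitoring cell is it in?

Z-16

-0·-96.772 − 0.81·-28.677 = 23.228, which is > 22.893
1.87·-96.772 − 1.01·-28.677 = -152.000, which is < -151.710
1.77·-96.772 + 1.9·-28.677 = -225.773, which is < -222.715
This sign pattern matches Z-16.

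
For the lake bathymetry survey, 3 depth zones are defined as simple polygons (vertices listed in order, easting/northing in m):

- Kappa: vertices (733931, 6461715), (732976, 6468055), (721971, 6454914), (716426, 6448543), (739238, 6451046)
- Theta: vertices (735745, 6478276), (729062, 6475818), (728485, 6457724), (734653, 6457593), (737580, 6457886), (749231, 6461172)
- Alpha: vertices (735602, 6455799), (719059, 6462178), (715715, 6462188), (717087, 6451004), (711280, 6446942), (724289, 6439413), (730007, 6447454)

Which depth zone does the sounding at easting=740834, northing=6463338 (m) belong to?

Cast a ray rightward from (740834, 6463338). For each polygon, the edges (by vertex number in listed order) whose endpoints lie on opposite sides of northing = 6463338, where each meets that height, and whether that is right or left of the point:
Kappa: 1–2 at easting≈733686.5 (left), 2–3 at easting≈729025.7 (left) → 0 crossings.
Theta: 2–3 at easting≈728664.0 (left), 6–1 at easting≈747523.2 (right) → 1 crossing.
Alpha: no edge straddles that height → 0 crossings.
Only Theta has an odd count, so the point is inside Theta.

Theta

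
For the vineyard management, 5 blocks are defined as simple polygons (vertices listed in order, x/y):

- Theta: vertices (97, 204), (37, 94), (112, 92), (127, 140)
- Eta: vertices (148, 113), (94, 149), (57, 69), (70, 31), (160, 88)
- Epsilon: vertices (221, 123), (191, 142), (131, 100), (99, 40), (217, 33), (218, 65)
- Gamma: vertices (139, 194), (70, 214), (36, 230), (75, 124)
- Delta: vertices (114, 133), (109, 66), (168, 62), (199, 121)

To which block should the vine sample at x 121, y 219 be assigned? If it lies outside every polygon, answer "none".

none

Cast a ray rightward from (121, 219). For each polygon, the edges (by vertex number in listed order) whose endpoints lie on opposite sides of y = 219, where each meets that height, and whether that is right or left of the point:
Theta: no edge straddles that height → 0 crossings.
Eta: no edge straddles that height → 0 crossings.
Epsilon: no edge straddles that height → 0 crossings.
Gamma: 2–3 at x≈59.4 (left), 3–4 at x≈40.0 (left) → 0 crossings.
Delta: no edge straddles that height → 0 crossings.
All counts are even, so the point lies outside every listed polygon.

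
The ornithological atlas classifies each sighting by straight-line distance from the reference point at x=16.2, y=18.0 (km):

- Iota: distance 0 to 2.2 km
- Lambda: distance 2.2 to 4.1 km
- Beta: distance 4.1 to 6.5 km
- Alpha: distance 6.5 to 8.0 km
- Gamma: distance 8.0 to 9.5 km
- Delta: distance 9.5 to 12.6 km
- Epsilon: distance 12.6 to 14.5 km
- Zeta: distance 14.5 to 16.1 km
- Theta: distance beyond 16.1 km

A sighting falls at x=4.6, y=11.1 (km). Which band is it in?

Epsilon

Distance = √((4.6−16.2)² + (11.1−18.0)²) = √(134.560 + 47.610) = 13.497 km.
12.6 ≤ 13.497 < 14.5 → Epsilon.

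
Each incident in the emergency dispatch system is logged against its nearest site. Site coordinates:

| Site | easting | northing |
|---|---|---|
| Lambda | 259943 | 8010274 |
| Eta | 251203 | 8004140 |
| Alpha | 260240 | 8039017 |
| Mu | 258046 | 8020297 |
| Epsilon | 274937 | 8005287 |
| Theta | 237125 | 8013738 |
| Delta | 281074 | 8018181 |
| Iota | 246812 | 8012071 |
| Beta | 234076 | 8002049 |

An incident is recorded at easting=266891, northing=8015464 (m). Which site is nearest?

Squared distances to each site:
Lambda: 75210804.000; Eta: 374346320.000; Alpha: 598979610.000; Mu: 101591914.000; Epsilon: 168309445.000; Theta: 888993832.000; Delta: 208539578.000; Iota: 414678690.000; Beta: 1256786450.000.
Minimum at Lambda.

Lambda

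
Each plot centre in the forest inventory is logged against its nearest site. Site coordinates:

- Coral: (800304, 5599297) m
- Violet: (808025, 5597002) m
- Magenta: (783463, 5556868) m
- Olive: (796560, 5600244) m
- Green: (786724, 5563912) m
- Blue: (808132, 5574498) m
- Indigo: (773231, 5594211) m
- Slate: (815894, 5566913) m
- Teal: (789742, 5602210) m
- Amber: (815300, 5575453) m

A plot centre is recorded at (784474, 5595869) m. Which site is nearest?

Squared distances to each site:
Coral: 262340084.000; Violet: 555933290.000; Magenta: 1522100122.000; Olive: 165212021.000; Green: 1026312349.000; Blue: 1016420605.000; Indigo: 129154013.000; Slate: 1825666336.000; Teal: 67960105.000; Amber: 1367055332.000.
Minimum at Teal.

Teal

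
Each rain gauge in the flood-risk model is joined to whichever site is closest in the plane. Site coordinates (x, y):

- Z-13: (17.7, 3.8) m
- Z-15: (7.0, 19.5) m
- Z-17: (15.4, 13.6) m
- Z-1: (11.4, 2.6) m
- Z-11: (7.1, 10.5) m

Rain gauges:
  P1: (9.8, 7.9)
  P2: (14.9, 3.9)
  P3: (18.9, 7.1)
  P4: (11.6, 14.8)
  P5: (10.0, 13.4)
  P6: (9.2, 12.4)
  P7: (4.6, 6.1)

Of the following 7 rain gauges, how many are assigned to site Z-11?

P1 → Z-11
P2 → Z-13
P3 → Z-13
P4 → Z-17
P5 → Z-11
P6 → Z-11
P7 → Z-11
4 of the 7 go to Z-11.

4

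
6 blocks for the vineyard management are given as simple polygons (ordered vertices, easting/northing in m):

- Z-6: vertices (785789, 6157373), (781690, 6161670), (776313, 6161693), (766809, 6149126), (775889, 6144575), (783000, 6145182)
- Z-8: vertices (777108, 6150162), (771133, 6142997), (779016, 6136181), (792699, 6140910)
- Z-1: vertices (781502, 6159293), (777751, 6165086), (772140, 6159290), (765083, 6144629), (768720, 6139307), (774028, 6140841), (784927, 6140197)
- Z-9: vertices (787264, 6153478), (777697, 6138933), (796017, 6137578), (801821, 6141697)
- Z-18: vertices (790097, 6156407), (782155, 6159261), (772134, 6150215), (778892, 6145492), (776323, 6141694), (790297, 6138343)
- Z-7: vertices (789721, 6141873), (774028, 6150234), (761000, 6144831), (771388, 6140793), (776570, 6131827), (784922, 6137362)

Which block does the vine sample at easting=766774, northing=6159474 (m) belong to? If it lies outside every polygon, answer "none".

Cast a ray rightward from (766774, 6159474). For each polygon, the edges (by vertex number in listed order) whose endpoints lie on opposite sides of northing = 6159474, where each meets that height, and whether that is right or left of the point:
Z-6: 1–2 at easting≈783784.8 (right), 3–4 at easting≈774634.8 (right) → 2 crossings.
Z-8: no edge straddles that height → 0 crossings.
Z-1: 1–2 at easting≈781384.8 (right), 2–3 at easting≈772318.1 (right) → 2 crossings.
Z-9: no edge straddles that height → 0 crossings.
Z-18: no edge straddles that height → 0 crossings.
Z-7: no edge straddles that height → 0 crossings.
All counts are even, so the point lies outside every listed polygon.

none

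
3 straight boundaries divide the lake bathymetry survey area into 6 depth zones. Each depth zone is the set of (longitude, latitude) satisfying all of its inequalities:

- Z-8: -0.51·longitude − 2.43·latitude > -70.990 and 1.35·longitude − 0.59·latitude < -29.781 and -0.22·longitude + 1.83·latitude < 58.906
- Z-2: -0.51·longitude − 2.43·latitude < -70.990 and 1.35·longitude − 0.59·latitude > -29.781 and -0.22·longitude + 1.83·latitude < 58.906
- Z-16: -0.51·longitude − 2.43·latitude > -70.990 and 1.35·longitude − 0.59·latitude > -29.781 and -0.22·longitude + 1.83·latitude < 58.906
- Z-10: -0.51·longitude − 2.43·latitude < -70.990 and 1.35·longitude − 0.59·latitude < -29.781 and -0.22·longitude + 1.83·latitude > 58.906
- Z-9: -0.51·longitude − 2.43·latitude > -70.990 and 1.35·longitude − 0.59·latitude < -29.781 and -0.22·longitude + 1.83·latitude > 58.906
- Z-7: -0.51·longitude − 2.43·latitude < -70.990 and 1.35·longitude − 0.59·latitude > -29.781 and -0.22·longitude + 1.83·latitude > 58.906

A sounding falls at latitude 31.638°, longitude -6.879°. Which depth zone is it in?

-0.51·-6.879 − 2.43·31.638 = -73.372, which is < -70.990
1.35·-6.879 − 0.59·31.638 = -27.953, which is > -29.781
-0.22·-6.879 + 1.83·31.638 = 59.411, which is > 58.906
This sign pattern matches Z-7.

Z-7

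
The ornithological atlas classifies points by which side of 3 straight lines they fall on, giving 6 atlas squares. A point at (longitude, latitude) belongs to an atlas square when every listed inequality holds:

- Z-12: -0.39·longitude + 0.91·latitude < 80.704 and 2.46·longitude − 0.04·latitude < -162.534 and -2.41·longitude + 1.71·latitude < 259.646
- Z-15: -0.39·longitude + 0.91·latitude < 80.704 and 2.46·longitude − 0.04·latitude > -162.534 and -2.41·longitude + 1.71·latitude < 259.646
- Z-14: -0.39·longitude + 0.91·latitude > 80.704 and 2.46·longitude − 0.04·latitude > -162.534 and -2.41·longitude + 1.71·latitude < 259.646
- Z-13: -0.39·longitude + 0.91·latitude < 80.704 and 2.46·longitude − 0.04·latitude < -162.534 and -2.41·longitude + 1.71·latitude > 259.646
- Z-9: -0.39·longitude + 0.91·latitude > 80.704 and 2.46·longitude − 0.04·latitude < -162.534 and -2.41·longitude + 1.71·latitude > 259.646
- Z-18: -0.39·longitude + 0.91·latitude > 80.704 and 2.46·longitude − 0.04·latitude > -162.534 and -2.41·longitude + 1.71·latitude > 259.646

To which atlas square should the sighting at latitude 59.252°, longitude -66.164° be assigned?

Z-13

-0.39·-66.164 + 0.91·59.252 = 79.723, which is < 80.704
2.46·-66.164 − 0.04·59.252 = -165.134, which is < -162.534
-2.41·-66.164 + 1.71·59.252 = 260.776, which is > 259.646
This sign pattern matches Z-13.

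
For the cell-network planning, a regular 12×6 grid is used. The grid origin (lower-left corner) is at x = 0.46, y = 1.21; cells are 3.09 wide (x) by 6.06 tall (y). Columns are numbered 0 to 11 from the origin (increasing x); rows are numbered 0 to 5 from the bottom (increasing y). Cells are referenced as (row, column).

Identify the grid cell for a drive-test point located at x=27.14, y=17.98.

(2, 8)

Column index: ⌊(27.14 − 0.46) / 3.09⌋ = ⌊8.634⌋ = 8
Row offset from origin: ⌊(17.98 − 1.21) / 6.06⌋ = ⌊2.767⌋ = 2 → row 2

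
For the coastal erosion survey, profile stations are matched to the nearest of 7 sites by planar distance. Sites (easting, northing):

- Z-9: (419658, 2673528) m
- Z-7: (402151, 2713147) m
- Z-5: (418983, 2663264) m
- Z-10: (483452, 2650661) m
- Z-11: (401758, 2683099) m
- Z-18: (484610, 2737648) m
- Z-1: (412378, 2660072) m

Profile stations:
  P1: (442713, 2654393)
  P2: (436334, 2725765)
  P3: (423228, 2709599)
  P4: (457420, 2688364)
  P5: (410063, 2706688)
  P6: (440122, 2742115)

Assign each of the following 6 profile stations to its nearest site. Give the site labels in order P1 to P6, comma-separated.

P1 → Z-5 (d²=641807541.00)
P2 → Z-7 (d²=1327691413.00)
P3 → Z-7 (d²=456828233.00)
P4 → Z-9 (d²=1646075540.00)
P5 → Z-7 (d²=104318425.00)
P6 → Z-18 (d²=1999136233.00)

Z-5, Z-7, Z-7, Z-9, Z-7, Z-18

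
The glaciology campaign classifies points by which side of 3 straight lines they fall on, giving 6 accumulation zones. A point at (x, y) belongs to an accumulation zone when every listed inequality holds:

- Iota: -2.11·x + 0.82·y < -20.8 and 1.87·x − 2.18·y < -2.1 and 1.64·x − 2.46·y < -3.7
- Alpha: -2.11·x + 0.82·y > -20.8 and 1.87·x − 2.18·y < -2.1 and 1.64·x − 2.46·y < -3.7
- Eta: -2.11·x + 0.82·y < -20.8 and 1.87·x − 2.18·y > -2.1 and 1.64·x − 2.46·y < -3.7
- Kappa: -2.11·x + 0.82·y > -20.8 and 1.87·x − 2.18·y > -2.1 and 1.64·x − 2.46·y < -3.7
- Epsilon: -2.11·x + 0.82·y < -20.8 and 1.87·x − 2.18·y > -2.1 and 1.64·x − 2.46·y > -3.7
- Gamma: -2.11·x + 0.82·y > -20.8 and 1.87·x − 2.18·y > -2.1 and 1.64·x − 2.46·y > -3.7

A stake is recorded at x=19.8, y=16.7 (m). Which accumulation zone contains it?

Eta

-2.11·19.8 + 0.82·16.7 = -28.084, which is < -20.8
1.87·19.8 − 2.18·16.7 = 0.620, which is > -2.1
1.64·19.8 − 2.46·16.7 = -8.610, which is < -3.7
This sign pattern matches Eta.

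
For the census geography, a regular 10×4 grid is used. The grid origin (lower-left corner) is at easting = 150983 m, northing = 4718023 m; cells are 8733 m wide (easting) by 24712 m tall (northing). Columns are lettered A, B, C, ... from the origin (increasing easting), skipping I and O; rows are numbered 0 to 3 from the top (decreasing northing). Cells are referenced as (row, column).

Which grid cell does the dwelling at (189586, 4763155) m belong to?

Column index: ⌊(189586 − 150983) / 8733⌋ = ⌊4.420⌋ = 4 → column E
Row offset from origin: ⌊(4763155 − 4718023) / 24712⌋ = ⌊1.826⌋ = 1 → row 2 (counted from top)

(2, E)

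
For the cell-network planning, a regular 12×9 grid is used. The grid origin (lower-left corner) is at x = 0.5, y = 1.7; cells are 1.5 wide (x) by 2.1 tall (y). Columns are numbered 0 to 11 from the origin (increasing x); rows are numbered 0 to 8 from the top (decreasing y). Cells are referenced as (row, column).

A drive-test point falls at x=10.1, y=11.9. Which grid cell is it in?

Column index: ⌊(10.1 − 0.5) / 1.5⌋ = ⌊6.400⌋ = 6
Row offset from origin: ⌊(11.9 − 1.7) / 2.1⌋ = ⌊4.857⌋ = 4 → row 4 (counted from top)

(4, 6)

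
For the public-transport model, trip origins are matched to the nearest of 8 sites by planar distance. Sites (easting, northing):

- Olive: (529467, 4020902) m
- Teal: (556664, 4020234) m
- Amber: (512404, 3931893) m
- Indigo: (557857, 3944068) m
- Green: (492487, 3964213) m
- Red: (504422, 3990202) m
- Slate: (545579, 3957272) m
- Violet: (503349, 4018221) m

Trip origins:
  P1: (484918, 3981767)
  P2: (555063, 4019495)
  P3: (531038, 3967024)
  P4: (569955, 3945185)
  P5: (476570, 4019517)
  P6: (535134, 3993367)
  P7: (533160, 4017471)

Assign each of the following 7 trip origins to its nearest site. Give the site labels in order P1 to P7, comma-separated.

Green, Teal, Slate, Indigo, Violet, Olive, Olive

P1 → Green (d²=365432677.00)
P2 → Teal (d²=3109322.00)
P3 → Slate (d²=306542185.00)
P4 → Indigo (d²=147609293.00)
P5 → Violet (d²=718794457.00)
P6 → Olive (d²=790291114.00)
P7 → Olive (d²=25410010.00)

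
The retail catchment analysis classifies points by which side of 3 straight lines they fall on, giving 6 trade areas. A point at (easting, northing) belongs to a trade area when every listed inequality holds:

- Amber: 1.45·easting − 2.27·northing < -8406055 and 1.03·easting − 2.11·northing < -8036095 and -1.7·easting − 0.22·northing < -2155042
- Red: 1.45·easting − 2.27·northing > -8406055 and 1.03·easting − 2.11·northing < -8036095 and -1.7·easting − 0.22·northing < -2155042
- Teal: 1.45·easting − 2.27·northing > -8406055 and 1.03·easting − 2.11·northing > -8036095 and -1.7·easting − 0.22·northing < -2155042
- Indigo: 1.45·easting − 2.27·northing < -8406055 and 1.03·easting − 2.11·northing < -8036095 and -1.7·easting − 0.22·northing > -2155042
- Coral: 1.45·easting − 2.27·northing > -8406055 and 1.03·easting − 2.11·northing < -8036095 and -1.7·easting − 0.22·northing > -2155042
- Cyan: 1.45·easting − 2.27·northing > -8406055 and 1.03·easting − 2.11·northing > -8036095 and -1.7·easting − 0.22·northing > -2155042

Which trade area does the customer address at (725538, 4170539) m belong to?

1.45·725538 − 2.27·4170539 = -8415093.430, which is < -8406055
1.03·725538 − 2.11·4170539 = -8052533.150, which is < -8036095
-1.7·725538 − 0.22·4170539 = -2150933.180, which is > -2155042
This sign pattern matches Indigo.

Indigo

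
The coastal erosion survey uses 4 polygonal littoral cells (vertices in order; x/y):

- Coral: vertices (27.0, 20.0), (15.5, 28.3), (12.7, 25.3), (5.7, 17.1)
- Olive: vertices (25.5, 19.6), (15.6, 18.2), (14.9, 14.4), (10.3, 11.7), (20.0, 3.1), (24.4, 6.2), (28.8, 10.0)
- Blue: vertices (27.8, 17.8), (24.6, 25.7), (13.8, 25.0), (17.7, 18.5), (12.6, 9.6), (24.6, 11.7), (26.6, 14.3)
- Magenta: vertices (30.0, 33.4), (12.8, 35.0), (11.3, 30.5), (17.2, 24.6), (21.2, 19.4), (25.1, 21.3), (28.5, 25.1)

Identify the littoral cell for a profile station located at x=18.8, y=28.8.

Magenta

Cast a ray rightward from (18.8, 28.8). For each polygon, the edges (by vertex number in listed order) whose endpoints lie on opposite sides of y = 28.8, where each meets that height, and whether that is right or left of the point:
Coral: no edge straddles that height → 0 crossings.
Olive: no edge straddles that height → 0 crossings.
Blue: no edge straddles that height → 0 crossings.
Magenta: 3–4 at x≈13.00 (left), 7–1 at x≈29.17 (right) → 1 crossing.
Only Magenta has an odd count, so the point is inside Magenta.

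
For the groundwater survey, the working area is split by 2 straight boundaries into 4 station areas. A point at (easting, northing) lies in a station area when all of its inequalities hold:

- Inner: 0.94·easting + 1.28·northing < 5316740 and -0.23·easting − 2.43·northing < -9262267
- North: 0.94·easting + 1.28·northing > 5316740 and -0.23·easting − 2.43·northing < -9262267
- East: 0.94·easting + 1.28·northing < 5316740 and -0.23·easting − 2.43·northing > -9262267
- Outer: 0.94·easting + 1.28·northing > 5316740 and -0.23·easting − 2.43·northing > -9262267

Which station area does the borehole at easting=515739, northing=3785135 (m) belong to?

0.94·515739 + 1.28·3785135 = 5329767.460, which is > 5316740
-0.23·515739 − 2.43·3785135 = -9316498.020, which is < -9262267
This sign pattern matches North.

North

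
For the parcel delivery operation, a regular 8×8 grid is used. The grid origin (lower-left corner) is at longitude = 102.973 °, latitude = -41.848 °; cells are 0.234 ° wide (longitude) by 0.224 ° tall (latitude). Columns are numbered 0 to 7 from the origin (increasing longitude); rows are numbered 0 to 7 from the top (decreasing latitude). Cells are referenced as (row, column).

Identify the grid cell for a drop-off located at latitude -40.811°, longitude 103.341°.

(3, 1)

Column index: ⌊(103.341 − 102.973) / 0.234⌋ = ⌊1.573⌋ = 1
Row offset from origin: ⌊(-40.811 − -41.848) / 0.224⌋ = ⌊4.629⌋ = 4 → row 3 (counted from top)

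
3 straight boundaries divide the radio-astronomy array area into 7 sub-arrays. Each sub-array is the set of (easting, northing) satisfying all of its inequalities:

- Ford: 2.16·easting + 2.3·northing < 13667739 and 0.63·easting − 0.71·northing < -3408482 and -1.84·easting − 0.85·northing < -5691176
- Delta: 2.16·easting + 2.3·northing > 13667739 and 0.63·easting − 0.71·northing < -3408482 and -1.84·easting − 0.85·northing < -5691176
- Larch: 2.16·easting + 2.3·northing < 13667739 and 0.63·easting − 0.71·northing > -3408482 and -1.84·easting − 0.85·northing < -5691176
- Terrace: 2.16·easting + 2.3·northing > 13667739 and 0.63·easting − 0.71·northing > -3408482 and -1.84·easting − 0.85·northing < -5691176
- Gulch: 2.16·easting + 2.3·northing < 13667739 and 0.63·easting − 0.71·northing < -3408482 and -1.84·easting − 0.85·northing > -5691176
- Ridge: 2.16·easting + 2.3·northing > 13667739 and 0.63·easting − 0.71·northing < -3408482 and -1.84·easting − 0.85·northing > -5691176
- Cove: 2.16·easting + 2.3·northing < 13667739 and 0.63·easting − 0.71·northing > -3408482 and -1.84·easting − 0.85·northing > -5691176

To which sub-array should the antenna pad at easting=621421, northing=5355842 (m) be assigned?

2.16·621421 + 2.3·5355842 = 13660705.960, which is < 13667739
0.63·621421 − 0.71·5355842 = -3411152.590, which is < -3408482
-1.84·621421 − 0.85·5355842 = -5695880.340, which is < -5691176
This sign pattern matches Ford.

Ford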